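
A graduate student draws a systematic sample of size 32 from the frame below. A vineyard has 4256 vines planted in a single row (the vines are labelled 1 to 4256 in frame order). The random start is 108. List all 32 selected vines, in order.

108, 241, 374, 507, 640, 773, 906, 1039, 1172, 1305, 1438, 1571, 1704, 1837, 1970, 2103, 2236, 2369, 2502, 2635, 2768, 2901, 3034, 3167, 3300, 3433, 3566, 3699, 3832, 3965, 4098, 4231

k = N/n = 4256/32 = 133
vine 1: 108
vine 2: 108 + 133 = 241
vine 3: 241 + 133 = 374
vine 4: 374 + 133 = 507
vine 5: 507 + 133 = 640
vine 6: 640 + 133 = 773
vine 7: 773 + 133 = 906
vine 8: 906 + 133 = 1039
vine 9: 1039 + 133 = 1172
vine 10: 1172 + 133 = 1305
vine 11: 1305 + 133 = 1438
vine 12: 1438 + 133 = 1571
vine 13: 1571 + 133 = 1704
vine 14: 1704 + 133 = 1837
vine 15: 1837 + 133 = 1970
vine 16: 1970 + 133 = 2103
vine 17: 2103 + 133 = 2236
vine 18: 2236 + 133 = 2369
vine 19: 2369 + 133 = 2502
vine 20: 2502 + 133 = 2635
vine 21: 2635 + 133 = 2768
vine 22: 2768 + 133 = 2901
vine 23: 2901 + 133 = 3034
vine 24: 3034 + 133 = 3167
vine 25: 3167 + 133 = 3300
vine 26: 3300 + 133 = 3433
vine 27: 3433 + 133 = 3566
vine 28: 3566 + 133 = 3699
vine 29: 3699 + 133 = 3832
vine 30: 3832 + 133 = 3965
vine 31: 3965 + 133 = 4098
vine 32: 4098 + 133 = 4231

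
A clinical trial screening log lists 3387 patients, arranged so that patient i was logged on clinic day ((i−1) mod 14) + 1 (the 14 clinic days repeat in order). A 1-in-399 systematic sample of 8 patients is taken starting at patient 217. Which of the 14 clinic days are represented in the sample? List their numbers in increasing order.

Consecutive selections differ by k = 399, so their clinic day numbers differ by 399 mod 14 = 7.
gcd(399, 14) = 7, so the sample visits 14/7 = 2 distinct residues mod 14.
Start 217 is clinic day 7; the clinic days hit are 7, 14.

7, 14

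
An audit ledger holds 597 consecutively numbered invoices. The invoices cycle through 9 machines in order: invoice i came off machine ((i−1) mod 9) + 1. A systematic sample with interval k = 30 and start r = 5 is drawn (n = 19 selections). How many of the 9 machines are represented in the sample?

Consecutive selections differ by k = 30, so their machine numbers differ by 30 mod 9 = 3.
gcd(30, 9) = 3, so the sample visits 9/3 = 3 distinct residues mod 9.
Start 5 is machine 5; the machines hit are 2, 5, 8.

3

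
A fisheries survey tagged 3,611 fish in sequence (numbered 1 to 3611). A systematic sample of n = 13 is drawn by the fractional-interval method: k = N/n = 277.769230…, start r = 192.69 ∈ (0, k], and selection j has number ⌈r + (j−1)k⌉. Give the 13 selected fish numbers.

193, 471, 749, 1026, 1304, 1582, 1860, 2138, 2415, 2693, 2971, 3249, 3526

j=1: r + 0k = 192.69 → ⌈·⌉ = 193
j=2: r + 1k = 470.459230… → ⌈·⌉ = 471
j=3: r + 2k = 748.228461… → ⌈·⌉ = 749
j=4: r + 3k = 1025.997692… → ⌈·⌉ = 1026
j=5: r + 4k = 1303.766923… → ⌈·⌉ = 1304
j=6: r + 5k = 1581.536153… → ⌈·⌉ = 1582
j=7: r + 6k = 1859.305384… → ⌈·⌉ = 1860
j=8: r + 7k = 2137.074615… → ⌈·⌉ = 2138
j=9: r + 8k = 2414.843846… → ⌈·⌉ = 2415
j=10: r + 9k = 2692.613076… → ⌈·⌉ = 2693
j=11: r + 10k = 2970.382307… → ⌈·⌉ = 2971
j=12: r + 11k = 3248.151538… → ⌈·⌉ = 3249
j=13: r + 12k = 3525.920769… → ⌈·⌉ = 3526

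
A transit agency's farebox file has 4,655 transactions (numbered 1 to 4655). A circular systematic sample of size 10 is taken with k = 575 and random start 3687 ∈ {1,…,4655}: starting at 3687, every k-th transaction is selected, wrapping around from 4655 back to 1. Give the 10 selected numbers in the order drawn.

Selection 1: 3687
Selection 2: 3687 + 575 = 4262
Selection 3: 4262 + 575 = 4837 → 4837 − 4655 = 182
Selection 4: 182 + 575 = 757
Selection 5: 757 + 575 = 1332
Selection 6: 1332 + 575 = 1907
Selection 7: 1907 + 575 = 2482
Selection 8: 2482 + 575 = 3057
Selection 9: 3057 + 575 = 3632
Selection 10: 3632 + 575 = 4207

3687, 4262, 182, 757, 1332, 1907, 2482, 3057, 3632, 4207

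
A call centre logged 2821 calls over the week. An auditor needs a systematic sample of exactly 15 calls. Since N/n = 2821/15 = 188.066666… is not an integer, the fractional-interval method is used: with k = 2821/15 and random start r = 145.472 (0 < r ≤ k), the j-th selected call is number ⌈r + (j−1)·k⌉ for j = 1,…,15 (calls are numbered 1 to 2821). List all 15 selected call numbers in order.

j=1: r + 0k = 145.472 → ⌈·⌉ = 146
j=2: r + 1k = 333.538666… → ⌈·⌉ = 334
j=3: r + 2k = 521.605333… → ⌈·⌉ = 522
j=4: r + 3k = 709.672 → ⌈·⌉ = 710
j=5: r + 4k = 897.738666… → ⌈·⌉ = 898
j=6: r + 5k = 1085.805333… → ⌈·⌉ = 1086
j=7: r + 6k = 1273.872 → ⌈·⌉ = 1274
j=8: r + 7k = 1461.938666… → ⌈·⌉ = 1462
j=9: r + 8k = 1650.005333… → ⌈·⌉ = 1651
j=10: r + 9k = 1838.072 → ⌈·⌉ = 1839
j=11: r + 10k = 2026.138666… → ⌈·⌉ = 2027
j=12: r + 11k = 2214.205333… → ⌈·⌉ = 2215
j=13: r + 12k = 2402.272 → ⌈·⌉ = 2403
j=14: r + 13k = 2590.338666… → ⌈·⌉ = 2591
j=15: r + 14k = 2778.405333… → ⌈·⌉ = 2779

146, 334, 522, 710, 898, 1086, 1274, 1462, 1651, 1839, 2027, 2215, 2403, 2591, 2779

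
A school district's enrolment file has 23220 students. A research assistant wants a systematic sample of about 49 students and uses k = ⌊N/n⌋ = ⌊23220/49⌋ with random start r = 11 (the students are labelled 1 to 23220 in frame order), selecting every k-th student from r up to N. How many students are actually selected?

50

k = ⌊23220/49⌋ = 473
Achieved size = ⌊(23220 − 11)/473⌋ + 1 = ⌊23209/473⌋ + 1 = 49 + 1 = 50
(last selection: 11 + 49×473 = 23188 ≤ 23220; next would be 23661 > 23220)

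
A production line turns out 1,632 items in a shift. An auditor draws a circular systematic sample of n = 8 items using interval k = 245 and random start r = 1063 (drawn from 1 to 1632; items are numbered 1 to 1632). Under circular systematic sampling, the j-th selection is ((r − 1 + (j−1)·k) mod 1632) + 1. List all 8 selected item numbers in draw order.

1063, 1308, 1553, 166, 411, 656, 901, 1146

Selection 1: 1063
Selection 2: 1063 + 245 = 1308
Selection 3: 1308 + 245 = 1553
Selection 4: 1553 + 245 = 1798 → 1798 − 1632 = 166
Selection 5: 166 + 245 = 411
Selection 6: 411 + 245 = 656
Selection 7: 656 + 245 = 901
Selection 8: 901 + 245 = 1146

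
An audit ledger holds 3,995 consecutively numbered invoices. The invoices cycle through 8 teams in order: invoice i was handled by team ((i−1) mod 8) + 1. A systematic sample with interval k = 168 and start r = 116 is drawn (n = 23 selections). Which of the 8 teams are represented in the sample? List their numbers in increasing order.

4

Consecutive selections differ by k = 168, so their team numbers differ by 168 mod 8 = 0.
gcd(168, 8) = 8, so the sample visits 8/8 = 1 distinct residues mod 8.
Start 116 is team 4; the teams hit are 4.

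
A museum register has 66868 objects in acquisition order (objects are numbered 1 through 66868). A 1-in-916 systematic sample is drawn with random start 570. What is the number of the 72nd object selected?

65606

k = 916
72nd selection = r + (72−1)·k = 570 + 71×916 = 570 + 65036 = 65606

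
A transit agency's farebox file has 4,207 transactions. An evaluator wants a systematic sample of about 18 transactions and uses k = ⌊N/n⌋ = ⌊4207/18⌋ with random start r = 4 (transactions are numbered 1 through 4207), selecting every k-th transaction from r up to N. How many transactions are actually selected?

19

k = ⌊4207/18⌋ = 233
Achieved size = ⌊(4207 − 4)/233⌋ + 1 = ⌊4203/233⌋ + 1 = 18 + 1 = 19
(last selection: 4 + 18×233 = 4198 ≤ 4207; next would be 4431 > 4207)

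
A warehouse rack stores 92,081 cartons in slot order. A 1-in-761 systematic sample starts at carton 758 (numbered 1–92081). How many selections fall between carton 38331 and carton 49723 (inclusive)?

15

k = 761
First selection ≥ 38331: 758 + ⌈(38331−758)/761⌉·761 = 758 + 50×761 = 38808
Last selection ≤ 49723: 758 + ⌊(49723−758)/761⌋·761 = 758 + 64×761 = 49462
Count = 64 − 50 + 1 = 15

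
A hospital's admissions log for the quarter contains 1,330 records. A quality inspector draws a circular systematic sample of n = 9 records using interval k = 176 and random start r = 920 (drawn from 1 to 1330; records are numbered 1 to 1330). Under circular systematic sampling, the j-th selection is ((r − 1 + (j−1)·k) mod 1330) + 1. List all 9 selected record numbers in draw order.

Selection 1: 920
Selection 2: 920 + 176 = 1096
Selection 3: 1096 + 176 = 1272
Selection 4: 1272 + 176 = 1448 → 1448 − 1330 = 118
Selection 5: 118 + 176 = 294
Selection 6: 294 + 176 = 470
Selection 7: 470 + 176 = 646
Selection 8: 646 + 176 = 822
Selection 9: 822 + 176 = 998

920, 1096, 1272, 118, 294, 470, 646, 822, 998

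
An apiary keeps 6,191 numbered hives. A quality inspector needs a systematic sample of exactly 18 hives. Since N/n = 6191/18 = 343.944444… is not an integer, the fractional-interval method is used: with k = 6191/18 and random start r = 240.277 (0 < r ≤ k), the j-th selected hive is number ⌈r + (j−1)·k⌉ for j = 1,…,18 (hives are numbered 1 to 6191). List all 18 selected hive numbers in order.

241, 585, 929, 1273, 1617, 1960, 2304, 2648, 2992, 3336, 3680, 4024, 4368, 4712, 5056, 5400, 5744, 6088

j=1: r + 0k = 240.277 → ⌈·⌉ = 241
j=2: r + 1k = 584.221444… → ⌈·⌉ = 585
j=3: r + 2k = 928.165888… → ⌈·⌉ = 929
j=4: r + 3k = 1272.110333… → ⌈·⌉ = 1273
j=5: r + 4k = 1616.054777… → ⌈·⌉ = 1617
j=6: r + 5k = 1959.999222… → ⌈·⌉ = 1960
j=7: r + 6k = 2303.943666… → ⌈·⌉ = 2304
j=8: r + 7k = 2647.888111… → ⌈·⌉ = 2648
j=9: r + 8k = 2991.832555… → ⌈·⌉ = 2992
j=10: r + 9k = 3335.777 → ⌈·⌉ = 3336
j=11: r + 10k = 3679.721444… → ⌈·⌉ = 3680
j=12: r + 11k = 4023.665888… → ⌈·⌉ = 4024
j=13: r + 12k = 4367.610333… → ⌈·⌉ = 4368
j=14: r + 13k = 4711.554777… → ⌈·⌉ = 4712
j=15: r + 14k = 5055.499222… → ⌈·⌉ = 5056
j=16: r + 15k = 5399.443666… → ⌈·⌉ = 5400
j=17: r + 16k = 5743.388111… → ⌈·⌉ = 5744
j=18: r + 17k = 6087.332555… → ⌈·⌉ = 6088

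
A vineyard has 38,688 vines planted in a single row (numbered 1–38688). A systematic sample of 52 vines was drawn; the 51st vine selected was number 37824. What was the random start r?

624

k = 38688/52 = 744
r = 37824 − (51−1)×744 = 37824 − 37200 = 624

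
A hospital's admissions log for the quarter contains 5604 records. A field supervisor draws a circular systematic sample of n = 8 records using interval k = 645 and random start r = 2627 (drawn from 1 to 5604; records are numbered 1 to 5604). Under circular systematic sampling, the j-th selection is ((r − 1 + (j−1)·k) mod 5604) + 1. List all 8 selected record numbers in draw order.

2627, 3272, 3917, 4562, 5207, 248, 893, 1538

Selection 1: 2627
Selection 2: 2627 + 645 = 3272
Selection 3: 3272 + 645 = 3917
Selection 4: 3917 + 645 = 4562
Selection 5: 4562 + 645 = 5207
Selection 6: 5207 + 645 = 5852 → 5852 − 5604 = 248
Selection 7: 248 + 645 = 893
Selection 8: 893 + 645 = 1538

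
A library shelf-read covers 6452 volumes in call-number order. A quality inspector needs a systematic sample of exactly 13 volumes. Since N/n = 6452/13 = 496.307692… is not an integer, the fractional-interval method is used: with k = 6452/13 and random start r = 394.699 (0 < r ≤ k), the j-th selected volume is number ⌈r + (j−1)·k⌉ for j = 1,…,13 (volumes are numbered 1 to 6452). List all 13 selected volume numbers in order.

j=1: r + 0k = 394.699 → ⌈·⌉ = 395
j=2: r + 1k = 891.006692… → ⌈·⌉ = 892
j=3: r + 2k = 1387.314384… → ⌈·⌉ = 1388
j=4: r + 3k = 1883.622076… → ⌈·⌉ = 1884
j=5: r + 4k = 2379.929769… → ⌈·⌉ = 2380
j=6: r + 5k = 2876.237461… → ⌈·⌉ = 2877
j=7: r + 6k = 3372.545153… → ⌈·⌉ = 3373
j=8: r + 7k = 3868.852846… → ⌈·⌉ = 3869
j=9: r + 8k = 4365.160538… → ⌈·⌉ = 4366
j=10: r + 9k = 4861.468230… → ⌈·⌉ = 4862
j=11: r + 10k = 5357.775923… → ⌈·⌉ = 5358
j=12: r + 11k = 5854.083615… → ⌈·⌉ = 5855
j=13: r + 12k = 6350.391307… → ⌈·⌉ = 6351

395, 892, 1388, 1884, 2380, 2877, 3373, 3869, 4366, 4862, 5358, 5855, 6351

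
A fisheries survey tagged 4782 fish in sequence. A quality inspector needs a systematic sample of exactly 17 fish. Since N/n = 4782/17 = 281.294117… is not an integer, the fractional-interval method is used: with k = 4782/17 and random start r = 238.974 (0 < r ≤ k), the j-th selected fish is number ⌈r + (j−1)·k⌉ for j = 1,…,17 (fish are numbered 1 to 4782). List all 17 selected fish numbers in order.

239, 521, 802, 1083, 1365, 1646, 1927, 2209, 2490, 2771, 3052, 3334, 3615, 3896, 4178, 4459, 4740

j=1: r + 0k = 238.974 → ⌈·⌉ = 239
j=2: r + 1k = 520.268117… → ⌈·⌉ = 521
j=3: r + 2k = 801.562235… → ⌈·⌉ = 802
j=4: r + 3k = 1082.856352… → ⌈·⌉ = 1083
j=5: r + 4k = 1364.150470… → ⌈·⌉ = 1365
j=6: r + 5k = 1645.444588… → ⌈·⌉ = 1646
j=7: r + 6k = 1926.738705… → ⌈·⌉ = 1927
j=8: r + 7k = 2208.032823… → ⌈·⌉ = 2209
j=9: r + 8k = 2489.326941… → ⌈·⌉ = 2490
j=10: r + 9k = 2770.621058… → ⌈·⌉ = 2771
j=11: r + 10k = 3051.915176… → ⌈·⌉ = 3052
j=12: r + 11k = 3333.209294… → ⌈·⌉ = 3334
j=13: r + 12k = 3614.503411… → ⌈·⌉ = 3615
j=14: r + 13k = 3895.797529… → ⌈·⌉ = 3896
j=15: r + 14k = 4177.091647… → ⌈·⌉ = 4178
j=16: r + 15k = 4458.385764… → ⌈·⌉ = 4459
j=17: r + 16k = 4739.679882… → ⌈·⌉ = 4740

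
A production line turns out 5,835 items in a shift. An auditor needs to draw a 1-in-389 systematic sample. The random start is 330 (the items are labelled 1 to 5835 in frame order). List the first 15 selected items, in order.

item 1: 330
item 2: 330 + 389 = 719
item 3: 719 + 389 = 1108
item 4: 1108 + 389 = 1497
item 5: 1497 + 389 = 1886
item 6: 1886 + 389 = 2275
item 7: 2275 + 389 = 2664
item 8: 2664 + 389 = 3053
item 9: 3053 + 389 = 3442
item 10: 3442 + 389 = 3831
item 11: 3831 + 389 = 4220
item 12: 4220 + 389 = 4609
item 13: 4609 + 389 = 4998
item 14: 4998 + 389 = 5387
item 15: 5387 + 389 = 5776

330, 719, 1108, 1497, 1886, 2275, 2664, 3053, 3442, 3831, 4220, 4609, 4998, 5387, 5776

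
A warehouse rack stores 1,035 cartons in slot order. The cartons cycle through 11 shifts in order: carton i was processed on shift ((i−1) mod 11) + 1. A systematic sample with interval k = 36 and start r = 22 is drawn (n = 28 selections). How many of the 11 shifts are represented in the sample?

Consecutive selections differ by k = 36, so their shift numbers differ by 36 mod 11 = 3.
gcd(36, 11) = 1, so the sample visits 11/1 = 11 distinct residues mod 11.
Start 22 is shift 11; the shifts hit are 1, 2, 3, 4, 5, 6, 7, 8, 9, 10, 11.

11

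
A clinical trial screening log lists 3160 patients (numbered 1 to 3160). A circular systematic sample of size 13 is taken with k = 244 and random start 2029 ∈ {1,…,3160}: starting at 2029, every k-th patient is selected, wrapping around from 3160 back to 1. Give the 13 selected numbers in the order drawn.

Selection 1: 2029
Selection 2: 2029 + 244 = 2273
Selection 3: 2273 + 244 = 2517
Selection 4: 2517 + 244 = 2761
Selection 5: 2761 + 244 = 3005
Selection 6: 3005 + 244 = 3249 → 3249 − 3160 = 89
Selection 7: 89 + 244 = 333
Selection 8: 333 + 244 = 577
Selection 9: 577 + 244 = 821
Selection 10: 821 + 244 = 1065
Selection 11: 1065 + 244 = 1309
Selection 12: 1309 + 244 = 1553
Selection 13: 1553 + 244 = 1797

2029, 2273, 2517, 2761, 3005, 89, 333, 577, 821, 1065, 1309, 1553, 1797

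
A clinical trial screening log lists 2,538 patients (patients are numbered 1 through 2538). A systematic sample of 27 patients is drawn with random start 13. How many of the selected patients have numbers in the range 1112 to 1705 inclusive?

7

k = 2538/27 = 94
First selection ≥ 1112: 13 + ⌈(1112−13)/94⌉·94 = 13 + 12×94 = 1141
Last selection ≤ 1705: 13 + ⌊(1705−13)/94⌋·94 = 13 + 18×94 = 1705
Count = 18 − 12 + 1 = 7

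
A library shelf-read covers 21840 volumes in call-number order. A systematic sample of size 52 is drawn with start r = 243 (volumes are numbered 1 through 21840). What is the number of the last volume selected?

21663

k = 21840/52 = 420
52nd selection = r + (52−1)·k = 243 + 51×420 = 243 + 21420 = 21663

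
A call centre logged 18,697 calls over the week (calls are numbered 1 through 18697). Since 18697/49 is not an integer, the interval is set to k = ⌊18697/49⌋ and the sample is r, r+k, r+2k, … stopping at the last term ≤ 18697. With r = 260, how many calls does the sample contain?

k = ⌊18697/49⌋ = 381
Achieved size = ⌊(18697 − 260)/381⌋ + 1 = ⌊18437/381⌋ + 1 = 48 + 1 = 49
(last selection: 260 + 48×381 = 18548 ≤ 18697; next would be 18929 > 18697)

49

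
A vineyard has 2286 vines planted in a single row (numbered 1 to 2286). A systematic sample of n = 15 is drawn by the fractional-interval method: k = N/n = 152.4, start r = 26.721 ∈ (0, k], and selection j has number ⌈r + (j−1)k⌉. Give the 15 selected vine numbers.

j=1: r + 0k = 26.721 → ⌈·⌉ = 27
j=2: r + 1k = 179.121 → ⌈·⌉ = 180
j=3: r + 2k = 331.521 → ⌈·⌉ = 332
j=4: r + 3k = 483.921 → ⌈·⌉ = 484
j=5: r + 4k = 636.321 → ⌈·⌉ = 637
j=6: r + 5k = 788.721 → ⌈·⌉ = 789
j=7: r + 6k = 941.121 → ⌈·⌉ = 942
j=8: r + 7k = 1093.521 → ⌈·⌉ = 1094
j=9: r + 8k = 1245.921 → ⌈·⌉ = 1246
j=10: r + 9k = 1398.321 → ⌈·⌉ = 1399
j=11: r + 10k = 1550.721 → ⌈·⌉ = 1551
j=12: r + 11k = 1703.121 → ⌈·⌉ = 1704
j=13: r + 12k = 1855.521 → ⌈·⌉ = 1856
j=14: r + 13k = 2007.921 → ⌈·⌉ = 2008
j=15: r + 14k = 2160.321 → ⌈·⌉ = 2161

27, 180, 332, 484, 637, 789, 942, 1094, 1246, 1399, 1551, 1704, 1856, 2008, 2161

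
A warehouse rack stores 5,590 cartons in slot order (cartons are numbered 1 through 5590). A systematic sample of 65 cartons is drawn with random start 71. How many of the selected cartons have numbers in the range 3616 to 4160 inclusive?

6

k = 5590/65 = 86
First selection ≥ 3616: 71 + ⌈(3616−71)/86⌉·86 = 71 + 42×86 = 3683
Last selection ≤ 4160: 71 + ⌊(4160−71)/86⌋·86 = 71 + 47×86 = 4113
Count = 47 − 42 + 1 = 6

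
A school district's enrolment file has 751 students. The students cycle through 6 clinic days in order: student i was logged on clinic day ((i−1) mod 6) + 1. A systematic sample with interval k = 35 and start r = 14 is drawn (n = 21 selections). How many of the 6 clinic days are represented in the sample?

6

Consecutive selections differ by k = 35, so their clinic day numbers differ by 35 mod 6 = 5.
gcd(35, 6) = 1, so the sample visits 6/1 = 6 distinct residues mod 6.
Start 14 is clinic day 2; the clinic days hit are 1, 2, 3, 4, 5, 6.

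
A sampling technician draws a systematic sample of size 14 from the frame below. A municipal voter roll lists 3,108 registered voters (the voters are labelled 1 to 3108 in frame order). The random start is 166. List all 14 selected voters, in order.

k = N/n = 3108/14 = 222
voter 1: 166
voter 2: 166 + 222 = 388
voter 3: 388 + 222 = 610
voter 4: 610 + 222 = 832
voter 5: 832 + 222 = 1054
voter 6: 1054 + 222 = 1276
voter 7: 1276 + 222 = 1498
voter 8: 1498 + 222 = 1720
voter 9: 1720 + 222 = 1942
voter 10: 1942 + 222 = 2164
voter 11: 2164 + 222 = 2386
voter 12: 2386 + 222 = 2608
voter 13: 2608 + 222 = 2830
voter 14: 2830 + 222 = 3052

166, 388, 610, 832, 1054, 1276, 1498, 1720, 1942, 2164, 2386, 2608, 2830, 3052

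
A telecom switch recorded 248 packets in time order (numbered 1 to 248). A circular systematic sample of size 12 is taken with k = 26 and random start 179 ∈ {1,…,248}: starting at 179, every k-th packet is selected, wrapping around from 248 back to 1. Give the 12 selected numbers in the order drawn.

179, 205, 231, 9, 35, 61, 87, 113, 139, 165, 191, 217

Selection 1: 179
Selection 2: 179 + 26 = 205
Selection 3: 205 + 26 = 231
Selection 4: 231 + 26 = 257 → 257 − 248 = 9
Selection 5: 9 + 26 = 35
Selection 6: 35 + 26 = 61
Selection 7: 61 + 26 = 87
Selection 8: 87 + 26 = 113
Selection 9: 113 + 26 = 139
Selection 10: 139 + 26 = 165
Selection 11: 165 + 26 = 191
Selection 12: 191 + 26 = 217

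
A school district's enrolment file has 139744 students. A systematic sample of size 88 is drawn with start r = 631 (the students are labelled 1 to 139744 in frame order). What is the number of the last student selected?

k = 139744/88 = 1588
88th selection = r + (88−1)·k = 631 + 87×1588 = 631 + 138156 = 138787

138787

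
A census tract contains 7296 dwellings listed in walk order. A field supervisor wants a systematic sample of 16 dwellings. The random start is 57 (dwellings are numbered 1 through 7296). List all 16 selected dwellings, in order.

k = N/n = 7296/16 = 456
dwelling 1: 57
dwelling 2: 57 + 456 = 513
dwelling 3: 513 + 456 = 969
dwelling 4: 969 + 456 = 1425
dwelling 5: 1425 + 456 = 1881
dwelling 6: 1881 + 456 = 2337
dwelling 7: 2337 + 456 = 2793
dwelling 8: 2793 + 456 = 3249
dwelling 9: 3249 + 456 = 3705
dwelling 10: 3705 + 456 = 4161
dwelling 11: 4161 + 456 = 4617
dwelling 12: 4617 + 456 = 5073
dwelling 13: 5073 + 456 = 5529
dwelling 14: 5529 + 456 = 5985
dwelling 15: 5985 + 456 = 6441
dwelling 16: 6441 + 456 = 6897

57, 513, 969, 1425, 1881, 2337, 2793, 3249, 3705, 4161, 4617, 5073, 5529, 5985, 6441, 6897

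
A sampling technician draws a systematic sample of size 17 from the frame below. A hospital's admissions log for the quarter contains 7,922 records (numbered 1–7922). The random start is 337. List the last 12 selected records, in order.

k = N/n = 7922/17 = 466
6th selection = 337 + 5×466 = 2667
7th: 2667 + 466 = 3133
8th: 3133 + 466 = 3599
9th: 3599 + 466 = 4065
10th: 4065 + 466 = 4531
11th: 4531 + 466 = 4997
12th: 4997 + 466 = 5463
13th: 5463 + 466 = 5929
14th: 5929 + 466 = 6395
15th: 6395 + 466 = 6861
16th: 6861 + 466 = 7327
17th: 7327 + 466 = 7793

2667, 3133, 3599, 4065, 4531, 4997, 5463, 5929, 6395, 6861, 7327, 7793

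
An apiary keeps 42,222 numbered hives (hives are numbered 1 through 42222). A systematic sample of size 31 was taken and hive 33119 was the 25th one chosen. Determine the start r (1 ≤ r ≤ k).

k = 42222/31 = 1362
r = 33119 − (25−1)×1362 = 33119 − 32688 = 431

431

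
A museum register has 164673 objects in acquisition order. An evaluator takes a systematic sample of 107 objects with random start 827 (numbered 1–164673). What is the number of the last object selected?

163961

k = 164673/107 = 1539
107th selection = r + (107−1)·k = 827 + 106×1539 = 827 + 163134 = 163961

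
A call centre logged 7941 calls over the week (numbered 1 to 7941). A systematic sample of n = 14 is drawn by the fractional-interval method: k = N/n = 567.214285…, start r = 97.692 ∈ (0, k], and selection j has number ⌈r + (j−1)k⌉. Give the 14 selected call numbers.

98, 665, 1233, 1800, 2367, 2934, 3501, 4069, 4636, 5203, 5770, 6338, 6905, 7472

j=1: r + 0k = 97.692 → ⌈·⌉ = 98
j=2: r + 1k = 664.906285… → ⌈·⌉ = 665
j=3: r + 2k = 1232.120571… → ⌈·⌉ = 1233
j=4: r + 3k = 1799.334857… → ⌈·⌉ = 1800
j=5: r + 4k = 2366.549142… → ⌈·⌉ = 2367
j=6: r + 5k = 2933.763428… → ⌈·⌉ = 2934
j=7: r + 6k = 3500.977714… → ⌈·⌉ = 3501
j=8: r + 7k = 4068.192 → ⌈·⌉ = 4069
j=9: r + 8k = 4635.406285… → ⌈·⌉ = 4636
j=10: r + 9k = 5202.620571… → ⌈·⌉ = 5203
j=11: r + 10k = 5769.834857… → ⌈·⌉ = 5770
j=12: r + 11k = 6337.049142… → ⌈·⌉ = 6338
j=13: r + 12k = 6904.263428… → ⌈·⌉ = 6905
j=14: r + 13k = 7471.477714… → ⌈·⌉ = 7472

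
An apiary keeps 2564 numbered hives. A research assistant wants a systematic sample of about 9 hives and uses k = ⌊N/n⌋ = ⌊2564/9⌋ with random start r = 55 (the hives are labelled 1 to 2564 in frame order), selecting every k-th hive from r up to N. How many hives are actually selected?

9

k = ⌊2564/9⌋ = 284
Achieved size = ⌊(2564 − 55)/284⌋ + 1 = ⌊2509/284⌋ + 1 = 8 + 1 = 9
(last selection: 55 + 8×284 = 2327 ≤ 2564; next would be 2611 > 2564)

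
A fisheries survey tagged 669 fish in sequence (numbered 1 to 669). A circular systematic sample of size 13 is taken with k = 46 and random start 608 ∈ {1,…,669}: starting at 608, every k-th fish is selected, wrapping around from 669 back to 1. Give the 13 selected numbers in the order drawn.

Selection 1: 608
Selection 2: 608 + 46 = 654
Selection 3: 654 + 46 = 700 → 700 − 669 = 31
Selection 4: 31 + 46 = 77
Selection 5: 77 + 46 = 123
Selection 6: 123 + 46 = 169
Selection 7: 169 + 46 = 215
Selection 8: 215 + 46 = 261
Selection 9: 261 + 46 = 307
Selection 10: 307 + 46 = 353
Selection 11: 353 + 46 = 399
Selection 12: 399 + 46 = 445
Selection 13: 445 + 46 = 491

608, 654, 31, 77, 123, 169, 215, 261, 307, 353, 399, 445, 491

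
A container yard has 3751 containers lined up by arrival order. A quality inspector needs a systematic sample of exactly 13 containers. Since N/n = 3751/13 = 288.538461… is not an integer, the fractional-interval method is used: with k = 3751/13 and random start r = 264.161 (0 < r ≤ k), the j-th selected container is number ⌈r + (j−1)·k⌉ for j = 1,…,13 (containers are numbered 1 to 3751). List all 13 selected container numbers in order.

265, 553, 842, 1130, 1419, 1707, 1996, 2284, 2573, 2862, 3150, 3439, 3727

j=1: r + 0k = 264.161 → ⌈·⌉ = 265
j=2: r + 1k = 552.699461… → ⌈·⌉ = 553
j=3: r + 2k = 841.237923… → ⌈·⌉ = 842
j=4: r + 3k = 1129.776384… → ⌈·⌉ = 1130
j=5: r + 4k = 1418.314846… → ⌈·⌉ = 1419
j=6: r + 5k = 1706.853307… → ⌈·⌉ = 1707
j=7: r + 6k = 1995.391769… → ⌈·⌉ = 1996
j=8: r + 7k = 2283.930230… → ⌈·⌉ = 2284
j=9: r + 8k = 2572.468692… → ⌈·⌉ = 2573
j=10: r + 9k = 2861.007153… → ⌈·⌉ = 2862
j=11: r + 10k = 3149.545615… → ⌈·⌉ = 3150
j=12: r + 11k = 3438.084076… → ⌈·⌉ = 3439
j=13: r + 12k = 3726.622538… → ⌈·⌉ = 3727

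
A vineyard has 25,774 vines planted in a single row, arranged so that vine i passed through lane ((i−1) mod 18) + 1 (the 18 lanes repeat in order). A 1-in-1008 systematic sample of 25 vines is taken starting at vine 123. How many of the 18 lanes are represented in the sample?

Consecutive selections differ by k = 1008, so their lane numbers differ by 1008 mod 18 = 0.
gcd(1008, 18) = 18, so the sample visits 18/18 = 1 distinct residues mod 18.
Start 123 is lane 15; the lanes hit are 15.

1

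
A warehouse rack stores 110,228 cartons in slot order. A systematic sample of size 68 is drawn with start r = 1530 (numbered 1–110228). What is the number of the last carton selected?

k = 110228/68 = 1621
68th selection = r + (68−1)·k = 1530 + 67×1621 = 1530 + 108607 = 110137

110137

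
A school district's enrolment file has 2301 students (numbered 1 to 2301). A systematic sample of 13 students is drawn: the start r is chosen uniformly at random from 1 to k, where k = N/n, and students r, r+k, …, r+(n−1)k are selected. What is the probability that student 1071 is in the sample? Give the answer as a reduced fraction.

1/177

k = 2301/13 = 177.
Student 1071 is selected iff r ≡ 1071 (mod 177); exactly one such r in {1,…,177}.
Inclusion probability = 1/177.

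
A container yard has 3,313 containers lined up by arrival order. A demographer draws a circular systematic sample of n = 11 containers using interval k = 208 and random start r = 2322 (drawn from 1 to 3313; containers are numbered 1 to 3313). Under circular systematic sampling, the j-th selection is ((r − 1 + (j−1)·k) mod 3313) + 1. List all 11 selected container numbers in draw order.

Selection 1: 2322
Selection 2: 2322 + 208 = 2530
Selection 3: 2530 + 208 = 2738
Selection 4: 2738 + 208 = 2946
Selection 5: 2946 + 208 = 3154
Selection 6: 3154 + 208 = 3362 → 3362 − 3313 = 49
Selection 7: 49 + 208 = 257
Selection 8: 257 + 208 = 465
Selection 9: 465 + 208 = 673
Selection 10: 673 + 208 = 881
Selection 11: 881 + 208 = 1089

2322, 2530, 2738, 2946, 3154, 49, 257, 465, 673, 881, 1089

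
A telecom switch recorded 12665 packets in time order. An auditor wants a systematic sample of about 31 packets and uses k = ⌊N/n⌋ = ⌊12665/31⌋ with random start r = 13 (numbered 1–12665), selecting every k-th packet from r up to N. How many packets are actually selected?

k = ⌊12665/31⌋ = 408
Achieved size = ⌊(12665 − 13)/408⌋ + 1 = ⌊12652/408⌋ + 1 = 31 + 1 = 32
(last selection: 13 + 31×408 = 12661 ≤ 12665; next would be 13069 > 12665)

32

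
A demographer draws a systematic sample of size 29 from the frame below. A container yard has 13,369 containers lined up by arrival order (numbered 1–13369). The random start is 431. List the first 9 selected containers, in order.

k = N/n = 13369/29 = 461
container 1: 431
container 2: 431 + 461 = 892
container 3: 892 + 461 = 1353
container 4: 1353 + 461 = 1814
container 5: 1814 + 461 = 2275
container 6: 2275 + 461 = 2736
container 7: 2736 + 461 = 3197
container 8: 3197 + 461 = 3658
container 9: 3658 + 461 = 4119

431, 892, 1353, 1814, 2275, 2736, 3197, 3658, 4119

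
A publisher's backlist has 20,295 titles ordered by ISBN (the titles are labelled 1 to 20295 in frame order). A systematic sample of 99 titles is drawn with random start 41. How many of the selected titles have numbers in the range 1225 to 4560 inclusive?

k = 20295/99 = 205
First selection ≥ 1225: 41 + ⌈(1225−41)/205⌉·205 = 41 + 6×205 = 1271
Last selection ≤ 4560: 41 + ⌊(4560−41)/205⌋·205 = 41 + 22×205 = 4551
Count = 22 − 6 + 1 = 17

17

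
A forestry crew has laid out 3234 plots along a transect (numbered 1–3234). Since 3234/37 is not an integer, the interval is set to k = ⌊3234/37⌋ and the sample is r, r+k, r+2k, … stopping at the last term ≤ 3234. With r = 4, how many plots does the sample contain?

38

k = ⌊3234/37⌋ = 87
Achieved size = ⌊(3234 − 4)/87⌋ + 1 = ⌊3230/87⌋ + 1 = 37 + 1 = 38
(last selection: 4 + 37×87 = 3223 ≤ 3234; next would be 3310 > 3234)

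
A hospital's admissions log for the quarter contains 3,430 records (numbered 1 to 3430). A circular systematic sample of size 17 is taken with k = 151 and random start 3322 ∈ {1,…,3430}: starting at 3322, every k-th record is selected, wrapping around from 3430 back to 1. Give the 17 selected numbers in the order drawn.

Selection 1: 3322
Selection 2: 3322 + 151 = 3473 → 3473 − 3430 = 43
Selection 3: 43 + 151 = 194
Selection 4: 194 + 151 = 345
Selection 5: 345 + 151 = 496
Selection 6: 496 + 151 = 647
Selection 7: 647 + 151 = 798
Selection 8: 798 + 151 = 949
Selection 9: 949 + 151 = 1100
Selection 10: 1100 + 151 = 1251
Selection 11: 1251 + 151 = 1402
Selection 12: 1402 + 151 = 1553
Selection 13: 1553 + 151 = 1704
Selection 14: 1704 + 151 = 1855
Selection 15: 1855 + 151 = 2006
Selection 16: 2006 + 151 = 2157
Selection 17: 2157 + 151 = 2308

3322, 43, 194, 345, 496, 647, 798, 949, 1100, 1251, 1402, 1553, 1704, 1855, 2006, 2157, 2308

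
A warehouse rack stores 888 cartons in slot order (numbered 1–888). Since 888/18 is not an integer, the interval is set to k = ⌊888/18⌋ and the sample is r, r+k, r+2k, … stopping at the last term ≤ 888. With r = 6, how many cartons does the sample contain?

19

k = ⌊888/18⌋ = 49
Achieved size = ⌊(888 − 6)/49⌋ + 1 = ⌊882/49⌋ + 1 = 18 + 1 = 19
(last selection: 6 + 18×49 = 888 ≤ 888; next would be 937 > 888)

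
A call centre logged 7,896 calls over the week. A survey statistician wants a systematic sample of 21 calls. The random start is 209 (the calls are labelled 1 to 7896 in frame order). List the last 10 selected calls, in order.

4345, 4721, 5097, 5473, 5849, 6225, 6601, 6977, 7353, 7729

k = N/n = 7896/21 = 376
12th selection = 209 + 11×376 = 4345
13th: 4345 + 376 = 4721
14th: 4721 + 376 = 5097
15th: 5097 + 376 = 5473
16th: 5473 + 376 = 5849
17th: 5849 + 376 = 6225
18th: 6225 + 376 = 6601
19th: 6601 + 376 = 6977
20th: 6977 + 376 = 7353
21st: 7353 + 376 = 7729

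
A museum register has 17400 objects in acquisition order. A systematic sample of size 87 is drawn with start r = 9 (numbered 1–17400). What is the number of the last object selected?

k = 17400/87 = 200
87th selection = r + (87−1)·k = 9 + 86×200 = 9 + 17200 = 17209

17209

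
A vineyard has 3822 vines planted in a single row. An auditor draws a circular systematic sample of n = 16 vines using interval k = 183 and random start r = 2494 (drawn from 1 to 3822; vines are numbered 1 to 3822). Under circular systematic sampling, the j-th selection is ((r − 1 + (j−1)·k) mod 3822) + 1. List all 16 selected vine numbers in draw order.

Selection 1: 2494
Selection 2: 2494 + 183 = 2677
Selection 3: 2677 + 183 = 2860
Selection 4: 2860 + 183 = 3043
Selection 5: 3043 + 183 = 3226
Selection 6: 3226 + 183 = 3409
Selection 7: 3409 + 183 = 3592
Selection 8: 3592 + 183 = 3775
Selection 9: 3775 + 183 = 3958 → 3958 − 3822 = 136
Selection 10: 136 + 183 = 319
Selection 11: 319 + 183 = 502
Selection 12: 502 + 183 = 685
Selection 13: 685 + 183 = 868
Selection 14: 868 + 183 = 1051
Selection 15: 1051 + 183 = 1234
Selection 16: 1234 + 183 = 1417

2494, 2677, 2860, 3043, 3226, 3409, 3592, 3775, 136, 319, 502, 685, 868, 1051, 1234, 1417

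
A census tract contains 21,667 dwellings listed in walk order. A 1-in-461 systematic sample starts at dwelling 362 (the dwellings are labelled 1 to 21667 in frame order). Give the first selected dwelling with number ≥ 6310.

k = 461
Steps past start: ⌈(6310 − 362)/461⌉ = ⌈5948/461⌉ = 13
Selected dwelling: 362 + 13×461 = 6355

6355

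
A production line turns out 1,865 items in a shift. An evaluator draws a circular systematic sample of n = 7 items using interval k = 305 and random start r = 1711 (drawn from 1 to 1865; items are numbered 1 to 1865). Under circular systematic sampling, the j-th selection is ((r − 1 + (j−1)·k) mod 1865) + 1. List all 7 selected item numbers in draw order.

Selection 1: 1711
Selection 2: 1711 + 305 = 2016 → 2016 − 1865 = 151
Selection 3: 151 + 305 = 456
Selection 4: 456 + 305 = 761
Selection 5: 761 + 305 = 1066
Selection 6: 1066 + 305 = 1371
Selection 7: 1371 + 305 = 1676

1711, 151, 456, 761, 1066, 1371, 1676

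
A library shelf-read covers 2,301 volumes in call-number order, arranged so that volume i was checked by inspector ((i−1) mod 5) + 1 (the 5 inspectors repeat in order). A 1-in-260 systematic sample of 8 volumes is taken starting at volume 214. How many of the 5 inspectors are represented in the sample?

Consecutive selections differ by k = 260, so their inspector numbers differ by 260 mod 5 = 0.
gcd(260, 5) = 5, so the sample visits 5/5 = 1 distinct residues mod 5.
Start 214 is inspector 4; the inspectors hit are 4.

1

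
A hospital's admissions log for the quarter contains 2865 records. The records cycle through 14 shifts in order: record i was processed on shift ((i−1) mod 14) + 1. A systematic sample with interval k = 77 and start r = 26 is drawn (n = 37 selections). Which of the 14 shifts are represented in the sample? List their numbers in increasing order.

Consecutive selections differ by k = 77, so their shift numbers differ by 77 mod 14 = 7.
gcd(77, 14) = 7, so the sample visits 14/7 = 2 distinct residues mod 14.
Start 26 is shift 12; the shifts hit are 5, 12.

5, 12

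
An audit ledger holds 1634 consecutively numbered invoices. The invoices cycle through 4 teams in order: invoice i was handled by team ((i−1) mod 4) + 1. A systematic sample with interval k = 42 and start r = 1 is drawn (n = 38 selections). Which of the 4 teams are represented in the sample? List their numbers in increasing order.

Consecutive selections differ by k = 42, so their team numbers differ by 42 mod 4 = 2.
gcd(42, 4) = 2, so the sample visits 4/2 = 2 distinct residues mod 4.
Start 1 is team 1; the teams hit are 1, 3.

1, 3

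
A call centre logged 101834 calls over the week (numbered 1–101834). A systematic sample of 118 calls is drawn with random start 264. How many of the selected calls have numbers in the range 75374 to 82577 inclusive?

k = 101834/118 = 863
First selection ≥ 75374: 264 + ⌈(75374−264)/863⌉·863 = 264 + 88×863 = 76208
Last selection ≤ 82577: 264 + ⌊(82577−264)/863⌋·863 = 264 + 95×863 = 82249
Count = 95 − 88 + 1 = 8

8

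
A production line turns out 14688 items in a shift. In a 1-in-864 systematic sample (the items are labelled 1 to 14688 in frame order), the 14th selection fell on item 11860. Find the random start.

k = 864
r = 11860 − (14−1)×864 = 11860 − 11232 = 628

628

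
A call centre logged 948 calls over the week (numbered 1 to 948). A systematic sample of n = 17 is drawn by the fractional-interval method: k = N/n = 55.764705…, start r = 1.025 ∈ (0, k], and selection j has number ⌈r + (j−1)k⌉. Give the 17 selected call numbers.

2, 57, 113, 169, 225, 280, 336, 392, 448, 503, 559, 615, 671, 726, 782, 838, 894

j=1: r + 0k = 1.025 → ⌈·⌉ = 2
j=2: r + 1k = 56.789705… → ⌈·⌉ = 57
j=3: r + 2k = 112.554411… → ⌈·⌉ = 113
j=4: r + 3k = 168.319117… → ⌈·⌉ = 169
j=5: r + 4k = 224.083823… → ⌈·⌉ = 225
j=6: r + 5k = 279.848529… → ⌈·⌉ = 280
j=7: r + 6k = 335.613235… → ⌈·⌉ = 336
j=8: r + 7k = 391.377941… → ⌈·⌉ = 392
j=9: r + 8k = 447.142647… → ⌈·⌉ = 448
j=10: r + 9k = 502.907352… → ⌈·⌉ = 503
j=11: r + 10k = 558.672058… → ⌈·⌉ = 559
j=12: r + 11k = 614.436764… → ⌈·⌉ = 615
j=13: r + 12k = 670.201470… → ⌈·⌉ = 671
j=14: r + 13k = 725.966176… → ⌈·⌉ = 726
j=15: r + 14k = 781.730882… → ⌈·⌉ = 782
j=16: r + 15k = 837.495588… → ⌈·⌉ = 838
j=17: r + 16k = 893.260294… → ⌈·⌉ = 894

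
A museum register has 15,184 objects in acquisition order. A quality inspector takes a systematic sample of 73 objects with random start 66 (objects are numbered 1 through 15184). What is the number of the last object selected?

15042

k = 15184/73 = 208
73rd selection = r + (73−1)·k = 66 + 72×208 = 66 + 14976 = 15042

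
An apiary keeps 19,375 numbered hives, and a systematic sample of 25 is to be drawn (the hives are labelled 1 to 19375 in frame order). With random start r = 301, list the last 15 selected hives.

k = N/n = 19375/25 = 775
11th selection = 301 + 10×775 = 8051
12th: 8051 + 775 = 8826
13th: 8826 + 775 = 9601
14th: 9601 + 775 = 10376
15th: 10376 + 775 = 11151
16th: 11151 + 775 = 11926
17th: 11926 + 775 = 12701
18th: 12701 + 775 = 13476
19th: 13476 + 775 = 14251
20th: 14251 + 775 = 15026
21st: 15026 + 775 = 15801
22nd: 15801 + 775 = 16576
23rd: 16576 + 775 = 17351
24th: 17351 + 775 = 18126
25th: 18126 + 775 = 18901

8051, 8826, 9601, 10376, 11151, 11926, 12701, 13476, 14251, 15026, 15801, 16576, 17351, 18126, 18901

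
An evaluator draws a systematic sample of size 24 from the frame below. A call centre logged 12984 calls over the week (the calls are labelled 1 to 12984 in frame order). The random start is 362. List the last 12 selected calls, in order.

6854, 7395, 7936, 8477, 9018, 9559, 10100, 10641, 11182, 11723, 12264, 12805

k = N/n = 12984/24 = 541
13th selection = 362 + 12×541 = 6854
14th: 6854 + 541 = 7395
15th: 7395 + 541 = 7936
16th: 7936 + 541 = 8477
17th: 8477 + 541 = 9018
18th: 9018 + 541 = 9559
19th: 9559 + 541 = 10100
20th: 10100 + 541 = 10641
21st: 10641 + 541 = 11182
22nd: 11182 + 541 = 11723
23rd: 11723 + 541 = 12264
24th: 12264 + 541 = 12805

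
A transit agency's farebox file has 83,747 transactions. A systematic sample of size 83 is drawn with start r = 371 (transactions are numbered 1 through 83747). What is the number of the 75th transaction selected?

75037

k = 83747/83 = 1009
75th selection = r + (75−1)·k = 371 + 74×1009 = 371 + 74666 = 75037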